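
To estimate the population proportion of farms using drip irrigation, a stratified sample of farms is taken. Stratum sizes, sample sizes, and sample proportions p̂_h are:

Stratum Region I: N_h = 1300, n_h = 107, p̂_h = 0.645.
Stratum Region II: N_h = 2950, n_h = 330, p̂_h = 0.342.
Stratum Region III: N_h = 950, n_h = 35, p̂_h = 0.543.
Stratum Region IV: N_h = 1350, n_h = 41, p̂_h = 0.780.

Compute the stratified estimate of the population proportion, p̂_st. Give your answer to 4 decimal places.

p̂_st ≈ 0.5216

N = 6550; stratum weights W_h = N_h/N.
p̂_st = Σ W_h p̂_h = (1300·0.645 + 2950·0.342 + 950·0.543 + 1350·0.780)/6550 = 0.52156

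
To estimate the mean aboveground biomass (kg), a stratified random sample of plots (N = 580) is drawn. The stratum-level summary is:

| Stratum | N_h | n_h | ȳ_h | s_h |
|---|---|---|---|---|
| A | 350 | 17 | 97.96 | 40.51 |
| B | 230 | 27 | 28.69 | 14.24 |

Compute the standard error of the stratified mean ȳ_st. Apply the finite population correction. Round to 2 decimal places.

V̂(ȳ_st) = Σ W_h² (1 − n_h/N_h) s_h²/n_h, with W_h = N_h/N and N = 580:
  stratum A: (350/580)²·(1 − 17/350)·40.51²/17 = 33.4451
  stratum B: (230/580)²·(1 − 27/230)·14.24²/27 = 1.04238
V̂(ȳ_st) = 34.4874
SE(ȳ_st) = √34.4874 = 5.8726

SE(ȳ_st) ≈ 5.87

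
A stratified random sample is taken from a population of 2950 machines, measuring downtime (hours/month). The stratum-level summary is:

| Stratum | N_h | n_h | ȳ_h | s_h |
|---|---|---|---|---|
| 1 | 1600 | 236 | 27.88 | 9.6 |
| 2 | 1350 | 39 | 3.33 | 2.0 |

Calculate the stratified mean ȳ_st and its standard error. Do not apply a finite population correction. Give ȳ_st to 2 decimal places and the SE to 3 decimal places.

ȳ_st = Σ W_h ȳ_h = (1600·27.88 + 1350·3.33)/2950 = 16.64525
V̂(ȳ_st) = Σ W_h² s_h²/n_h, with W_h = N_h/N and N = 2950:
  stratum 1: (1600/2950)²·9.6²/236 = 0.114875
  stratum 2: (1350/2950)²·2.0²/39 = 0.0214792
V̂(ȳ_st) = 0.136354
SE(ȳ_st) = √0.136354 = 0.369262

ȳ_st ≈ 16.65, SE ≈ 0.369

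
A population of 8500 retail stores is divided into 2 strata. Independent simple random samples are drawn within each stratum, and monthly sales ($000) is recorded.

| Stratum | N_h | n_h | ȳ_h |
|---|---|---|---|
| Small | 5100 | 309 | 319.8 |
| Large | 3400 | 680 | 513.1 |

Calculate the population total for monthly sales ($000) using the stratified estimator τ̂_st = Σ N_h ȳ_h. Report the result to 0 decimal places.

τ̂_st ≈ 3375520

τ̂_st = Σ N_h ȳ_h = 5100·319.8 + 3400·513.1 = 3375520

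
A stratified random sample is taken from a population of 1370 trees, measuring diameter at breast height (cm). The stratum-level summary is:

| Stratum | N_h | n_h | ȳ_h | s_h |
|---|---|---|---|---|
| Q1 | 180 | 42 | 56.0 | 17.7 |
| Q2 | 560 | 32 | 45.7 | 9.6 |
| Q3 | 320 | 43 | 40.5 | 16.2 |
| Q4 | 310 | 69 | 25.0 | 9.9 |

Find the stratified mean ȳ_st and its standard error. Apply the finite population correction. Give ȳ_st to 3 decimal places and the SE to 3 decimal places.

ȳ_st ≈ 41.155, SE ≈ 0.947

ȳ_st = Σ W_h ȳ_h = (180·56.0 + 560·45.7 + 320·40.5 + 310·25.0)/1370 = 41.15474
V̂(ȳ_st) = Σ W_h² (1 − n_h/N_h) s_h²/n_h, with W_h = N_h/N and N = 1370:
  stratum Q1: (180/1370)²·(1 − 42/180)·17.7²/42 = 0.0987206
  stratum Q2: (560/1370)²·(1 − 32/560)·9.6²/32 = 0.453705
  stratum Q3: (320/1370)²·(1 − 43/320)·16.2²/43 = 0.288237
  stratum Q4: (310/1370)²·(1 − 69/310)·9.9²/69 = 0.0565404
V̂(ȳ_st) = 0.897203
SE(ȳ_st) = √0.897203 = 0.947208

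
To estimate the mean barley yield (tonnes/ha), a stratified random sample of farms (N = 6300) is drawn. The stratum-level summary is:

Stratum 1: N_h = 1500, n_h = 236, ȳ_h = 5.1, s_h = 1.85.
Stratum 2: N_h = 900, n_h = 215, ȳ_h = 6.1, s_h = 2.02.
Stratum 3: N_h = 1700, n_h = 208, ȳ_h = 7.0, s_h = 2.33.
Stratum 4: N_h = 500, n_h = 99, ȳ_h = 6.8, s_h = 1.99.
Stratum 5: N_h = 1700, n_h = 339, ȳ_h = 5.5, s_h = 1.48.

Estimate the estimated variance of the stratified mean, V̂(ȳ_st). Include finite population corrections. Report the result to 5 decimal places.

V̂(ȳ_st) ≈ 0.00323

V̂(ȳ_st) = Σ W_h² (1 − n_h/N_h) s_h²/n_h, with W_h = N_h/N and N = 6300:
  stratum 1: (1500/6300)²·(1 − 236/1500)·1.85²/236 = 0.000692769
  stratum 2: (900/6300)²·(1 − 215/900)·2.02²/215 = 0.000294792
  stratum 3: (1700/6300)²·(1 − 208/1700)·2.33²/208 = 0.00166796
  stratum 4: (500/6300)²·(1 − 99/500)·1.99²/99 = 0.000202071
  stratum 5: (1700/6300)²·(1 − 339/1700)·1.48²/339 = 0.00037666
V̂(ȳ_st) = 0.00323425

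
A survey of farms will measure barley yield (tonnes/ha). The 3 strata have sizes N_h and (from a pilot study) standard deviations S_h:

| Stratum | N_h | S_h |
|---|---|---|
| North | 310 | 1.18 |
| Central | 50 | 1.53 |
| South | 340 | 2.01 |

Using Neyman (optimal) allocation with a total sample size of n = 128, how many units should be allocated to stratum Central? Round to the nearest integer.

Neyman allocation: n_h = n · N_h S_h / Σ N_i S_i, with n = 128.
  stratum North: N_h·S_h = 310·1.18 = 365.80
  stratum Central: N_h·S_h = 50·1.53 = 76.50
  stratum South: N_h·S_h = 340·2.01 = 683.40
Σ N_h S_h = 1125.70
n for stratum Central = 128·76.50/1125.70 = 8.699 → 9

9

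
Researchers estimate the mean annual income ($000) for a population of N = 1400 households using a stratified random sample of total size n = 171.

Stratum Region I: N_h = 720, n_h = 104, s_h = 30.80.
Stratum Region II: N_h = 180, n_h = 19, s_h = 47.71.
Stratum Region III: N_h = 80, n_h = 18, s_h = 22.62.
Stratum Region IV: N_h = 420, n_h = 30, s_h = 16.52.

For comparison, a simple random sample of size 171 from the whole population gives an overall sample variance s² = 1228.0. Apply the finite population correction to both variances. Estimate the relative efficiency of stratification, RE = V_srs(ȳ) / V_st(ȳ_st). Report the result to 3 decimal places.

RE ≈ 1.351

V̂(ȳ_st) = Σ W_h² (1 − n_h/N_h) s_h²/n_h, with W_h = N_h/N and N = 1400:
  stratum Region I: (720/1400)²·(1 − 104/720)·30.80²/104 = 2.06407
  stratum Region II: (180/1400)²·(1 − 19/180)·47.71²/19 = 1.77136
  stratum Region III: (80/1400)²·(1 − 18/80)·22.62²/18 = 0.0719347
  stratum Region IV: (420/1400)²·(1 − 30/420)·16.52²/30 = 0.76025
V_st = 4.66762
V_srs = (1 − 171/1400)·1228.0/171 = 6.30414
Relative efficiency = V_srs / V_st = 6.30414/4.66762 = 1.3506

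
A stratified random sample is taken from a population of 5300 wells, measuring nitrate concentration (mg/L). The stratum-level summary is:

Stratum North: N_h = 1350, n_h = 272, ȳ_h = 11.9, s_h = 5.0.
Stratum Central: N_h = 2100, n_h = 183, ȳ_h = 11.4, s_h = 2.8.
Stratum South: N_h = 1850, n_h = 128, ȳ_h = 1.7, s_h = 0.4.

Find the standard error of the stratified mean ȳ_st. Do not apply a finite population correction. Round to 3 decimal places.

V̂(ȳ_st) = Σ W_h² s_h²/n_h, with W_h = N_h/N and N = 5300:
  stratum North: (1350/5300)²·5.0²/272 = 0.0059633
  stratum Central: (2100/5300)²·2.8²/183 = 0.00672592
  stratum South: (1850/5300)²·0.4²/128 = 0.000152301
V̂(ȳ_st) = 0.0128415
SE(ȳ_st) = √0.0128415 = 0.11332

SE(ȳ_st) ≈ 0.113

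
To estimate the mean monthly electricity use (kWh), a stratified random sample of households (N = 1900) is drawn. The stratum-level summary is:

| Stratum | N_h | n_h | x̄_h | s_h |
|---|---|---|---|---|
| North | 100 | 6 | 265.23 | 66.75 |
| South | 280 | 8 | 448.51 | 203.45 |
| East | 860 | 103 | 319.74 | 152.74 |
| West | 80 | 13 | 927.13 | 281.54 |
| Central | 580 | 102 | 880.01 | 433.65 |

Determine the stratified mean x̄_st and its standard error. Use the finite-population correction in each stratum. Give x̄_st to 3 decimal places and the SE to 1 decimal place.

x̄_st ≈ 532.452, SE ≈ 17.4

x̄_st = Σ W_h x̄_h = (100·265.23 + 280·448.51 + 860·319.74 + 80·927.13 + 580·880.01)/1900 = 532.45179
V̂(x̄_st) = Σ W_h² (1 − n_h/N_h) s_h²/n_h, with W_h = N_h/N and N = 1900:
  stratum North: (100/1900)²·(1 − 6/100)·66.75²/6 = 1.93362
  stratum South: (280/1900)²·(1 − 8/280)·203.45²/8 = 109.155
  stratum East: (860/1900)²·(1 − 103/860)·152.74²/103 = 40.8466
  stratum West: (80/1900)²·(1 − 13/80)·281.54²/13 = 9.05304
  stratum Central: (580/1900)²·(1 − 102/580)·433.65²/102 = 141.588
V̂(x̄_st) = 302.577
SE(x̄_st) = √302.577 = 17.3947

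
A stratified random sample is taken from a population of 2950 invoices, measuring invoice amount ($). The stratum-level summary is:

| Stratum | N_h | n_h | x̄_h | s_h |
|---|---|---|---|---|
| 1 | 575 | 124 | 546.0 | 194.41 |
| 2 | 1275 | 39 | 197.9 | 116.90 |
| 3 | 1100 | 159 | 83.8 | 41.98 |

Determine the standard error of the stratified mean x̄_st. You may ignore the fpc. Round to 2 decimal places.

SE(x̄_st) ≈ 8.86

V̂(x̄_st) = Σ W_h² s_h²/n_h, with W_h = N_h/N and N = 2950:
  stratum 1: (575/2950)²·194.41²/124 = 11.58
  stratum 2: (1275/2950)²·116.90²/39 = 65.4547
  stratum 3: (1100/2950)²·41.98²/159 = 1.54109
V̂(x̄_st) = 78.5757
SE(x̄_st) = √78.5757 = 8.8643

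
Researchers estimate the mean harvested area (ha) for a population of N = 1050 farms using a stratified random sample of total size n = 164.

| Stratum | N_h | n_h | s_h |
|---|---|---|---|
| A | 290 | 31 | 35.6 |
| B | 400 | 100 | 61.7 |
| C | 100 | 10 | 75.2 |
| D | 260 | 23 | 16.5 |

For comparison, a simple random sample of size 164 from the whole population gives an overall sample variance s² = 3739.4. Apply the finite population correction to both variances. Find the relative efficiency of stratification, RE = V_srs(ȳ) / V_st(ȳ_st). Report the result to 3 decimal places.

RE ≈ 1.576

V̂(ȳ_st) = Σ W_h² (1 − n_h/N_h) s_h²/n_h, with W_h = N_h/N and N = 1050:
  stratum A: (290/1050)²·(1 − 31/290)·35.6²/31 = 2.78521
  stratum B: (400/1050)²·(1 − 100/400)·61.7²/100 = 4.14355
  stratum C: (100/1050)²·(1 − 10/100)·75.2²/10 = 4.61636
  stratum D: (260/1050)²·(1 − 23/260)·16.5²/23 = 0.661581
V_st = 12.2067
V_srs = (1 − 164/1050)·3739.4/164 = 19.2399
Relative efficiency = V_srs / V_st = 19.2399/12.2067 = 1.5762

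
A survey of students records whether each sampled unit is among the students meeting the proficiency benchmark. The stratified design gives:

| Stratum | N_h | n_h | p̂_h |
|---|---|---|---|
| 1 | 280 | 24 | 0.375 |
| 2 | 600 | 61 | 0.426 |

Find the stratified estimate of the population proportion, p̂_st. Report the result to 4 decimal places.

p̂_st ≈ 0.4098

N = 880; stratum weights W_h = N_h/N.
p̂_st = Σ W_h p̂_h = (280·0.375 + 600·0.426)/880 = 0.40977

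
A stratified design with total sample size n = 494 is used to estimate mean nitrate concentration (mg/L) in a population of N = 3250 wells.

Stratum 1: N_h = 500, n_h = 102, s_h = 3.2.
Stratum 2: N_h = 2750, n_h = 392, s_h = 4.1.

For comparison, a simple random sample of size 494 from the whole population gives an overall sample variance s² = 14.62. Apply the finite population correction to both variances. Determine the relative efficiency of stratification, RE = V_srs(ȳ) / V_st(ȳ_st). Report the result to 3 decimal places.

V̂(ȳ_st) = Σ W_h² (1 − n_h/N_h) s_h²/n_h, with W_h = N_h/N and N = 3250:
  stratum 1: (500/3250)²·(1 − 102/500)·3.2²/102 = 0.00189141
  stratum 2: (2750/3250)²·(1 − 392/2750)·4.1²/392 = 0.0263264
V_st = 0.0282178
V_srs = (1 − 494/3250)·14.62/494 = 0.0250967
Relative efficiency = V_srs / V_st = 0.0250967/0.0282178 = 0.8894

RE ≈ 0.889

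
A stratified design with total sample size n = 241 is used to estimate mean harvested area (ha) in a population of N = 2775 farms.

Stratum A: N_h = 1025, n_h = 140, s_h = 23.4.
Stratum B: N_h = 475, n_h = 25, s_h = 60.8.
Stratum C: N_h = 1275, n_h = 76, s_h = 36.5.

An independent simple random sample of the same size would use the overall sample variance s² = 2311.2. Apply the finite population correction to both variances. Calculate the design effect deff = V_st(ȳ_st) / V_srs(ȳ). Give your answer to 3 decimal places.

deff ≈ 0.919

V̂(ȳ_st) = Σ W_h² (1 − n_h/N_h) s_h²/n_h, with W_h = N_h/N and N = 2775:
  stratum A: (1025/2775)²·(1 − 140/1025)·23.4²/140 = 0.460728
  stratum B: (475/2775)²·(1 − 25/475)·60.8²/25 = 4.10438
  stratum C: (1275/2775)²·(1 − 76/1275)·36.5²/76 = 3.47997
V_st = 8.04508
V_srs = (1 − 241/2775)·2311.2/241 = 8.75718
deff = V_st / V_srs = 8.04508/8.75718 = 0.9187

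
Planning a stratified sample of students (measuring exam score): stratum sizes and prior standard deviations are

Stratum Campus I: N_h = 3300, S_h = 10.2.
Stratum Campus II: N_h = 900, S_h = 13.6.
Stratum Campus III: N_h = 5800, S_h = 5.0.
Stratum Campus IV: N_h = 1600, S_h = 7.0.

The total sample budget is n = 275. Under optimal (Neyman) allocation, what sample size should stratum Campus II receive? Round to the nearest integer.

39

Neyman allocation: n_h = n · N_h S_h / Σ N_i S_i, with n = 275.
  stratum Campus I: N_h·S_h = 3300·10.2 = 33660.00
  stratum Campus II: N_h·S_h = 900·13.6 = 12240.00
  stratum Campus III: N_h·S_h = 5800·5.0 = 29000.00
  stratum Campus IV: N_h·S_h = 1600·7.0 = 11200.00
Σ N_h S_h = 86100.00
n for stratum Campus II = 275·12240.00/86100.00 = 39.094 → 39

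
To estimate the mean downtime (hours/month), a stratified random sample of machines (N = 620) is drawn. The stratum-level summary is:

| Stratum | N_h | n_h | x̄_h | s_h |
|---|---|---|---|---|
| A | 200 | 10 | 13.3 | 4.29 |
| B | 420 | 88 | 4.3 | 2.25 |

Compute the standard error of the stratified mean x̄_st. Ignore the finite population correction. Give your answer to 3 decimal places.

V̂(x̄_st) = Σ W_h² s_h²/n_h, with W_h = N_h/N and N = 620:
  stratum A: (200/620)²·4.29²/10 = 0.19151
  stratum B: (420/620)²·2.25²/88 = 0.0263996
V̂(x̄_st) = 0.217909
SE(x̄_st) = √0.217909 = 0.466808

SE(x̄_st) ≈ 0.467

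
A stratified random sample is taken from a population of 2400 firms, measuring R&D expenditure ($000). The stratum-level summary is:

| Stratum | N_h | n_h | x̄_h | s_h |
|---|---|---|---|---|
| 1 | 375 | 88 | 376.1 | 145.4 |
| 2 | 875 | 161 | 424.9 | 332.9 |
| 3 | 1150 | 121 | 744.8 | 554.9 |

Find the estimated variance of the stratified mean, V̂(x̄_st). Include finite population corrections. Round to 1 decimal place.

V̂(x̄_st) = Σ W_h² (1 − n_h/N_h) s_h²/n_h, with W_h = N_h/N and N = 2400:
  stratum 1: (375/2400)²·(1 − 88/375)·145.4²/88 = 4.48887
  stratum 2: (875/2400)²·(1 − 161/875)·332.9²/161 = 74.6596
  stratum 3: (1150/2400)²·(1 − 121/1150)·554.9²/121 = 522.799
V̂(x̄_st) = 601.948

V̂(x̄_st) ≈ 601.9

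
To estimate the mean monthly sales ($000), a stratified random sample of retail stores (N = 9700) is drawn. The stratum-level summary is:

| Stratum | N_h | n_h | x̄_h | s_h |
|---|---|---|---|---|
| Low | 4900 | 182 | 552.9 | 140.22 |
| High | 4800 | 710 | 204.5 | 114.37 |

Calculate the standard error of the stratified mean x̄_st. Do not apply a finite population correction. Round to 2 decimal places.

SE(x̄_st) ≈ 5.66

V̂(x̄_st) = Σ W_h² s_h²/n_h, with W_h = N_h/N and N = 9700:
  stratum Low: (4900/9700)²·140.22²/182 = 27.5675
  stratum High: (4800/9700)²·114.37²/710 = 4.51133
V̂(x̄_st) = 32.0788
SE(x̄_st) = √32.0788 = 5.66382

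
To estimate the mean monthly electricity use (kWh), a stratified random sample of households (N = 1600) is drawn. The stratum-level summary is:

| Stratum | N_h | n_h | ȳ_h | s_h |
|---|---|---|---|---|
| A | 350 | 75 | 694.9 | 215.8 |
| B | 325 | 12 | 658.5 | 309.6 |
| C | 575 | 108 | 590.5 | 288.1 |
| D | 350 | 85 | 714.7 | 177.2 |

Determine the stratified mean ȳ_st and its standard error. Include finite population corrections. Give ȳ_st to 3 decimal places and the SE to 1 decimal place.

ȳ_st ≈ 654.319, SE ≈ 20.9

ȳ_st = Σ W_h ȳ_h = (350·694.9 + 325·658.5 + 575·590.5 + 350·714.7)/1600 = 654.31875
V̂(ȳ_st) = Σ W_h² (1 − n_h/N_h) s_h²/n_h, with W_h = N_h/N and N = 1600:
  stratum A: (350/1600)²·(1 − 75/350)·215.8²/75 = 23.3455
  stratum B: (325/1600)²·(1 − 12/325)·309.6²/12 = 317.401
  stratum C: (575/1600)²·(1 − 108/575)·288.1²/108 = 80.6135
  stratum D: (350/1600)²·(1 − 85/350)·177.2²/85 = 13.3839
V̂(ȳ_st) = 434.744
SE(ȳ_st) = √434.744 = 20.8505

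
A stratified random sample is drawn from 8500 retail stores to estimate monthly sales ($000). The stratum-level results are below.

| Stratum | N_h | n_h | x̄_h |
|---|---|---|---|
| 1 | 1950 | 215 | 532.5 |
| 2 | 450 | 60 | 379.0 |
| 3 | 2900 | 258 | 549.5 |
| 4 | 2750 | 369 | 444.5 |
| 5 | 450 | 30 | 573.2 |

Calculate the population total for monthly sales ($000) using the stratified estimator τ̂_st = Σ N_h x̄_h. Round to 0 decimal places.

τ̂_st ≈ 4282790

τ̂_st = Σ N_h x̄_h = 1950·532.5 + 450·379.0 + 2900·549.5 + 2750·444.5 + 450·573.2 = 4282790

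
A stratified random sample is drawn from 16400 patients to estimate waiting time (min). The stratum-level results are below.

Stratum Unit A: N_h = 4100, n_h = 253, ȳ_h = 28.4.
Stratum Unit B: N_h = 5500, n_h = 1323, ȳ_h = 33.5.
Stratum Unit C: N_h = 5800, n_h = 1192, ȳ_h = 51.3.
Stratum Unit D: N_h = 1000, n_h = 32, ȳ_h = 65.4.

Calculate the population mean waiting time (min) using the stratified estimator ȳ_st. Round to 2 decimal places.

N = Σ N_h = 16400. Stratum weights W_h = N_h/N.
ȳ_st = (4100·28.4 + 5500·33.5 + 5800·51.3 + 1000·65.4) / 16400 = 40.4652

ȳ_st ≈ 40.47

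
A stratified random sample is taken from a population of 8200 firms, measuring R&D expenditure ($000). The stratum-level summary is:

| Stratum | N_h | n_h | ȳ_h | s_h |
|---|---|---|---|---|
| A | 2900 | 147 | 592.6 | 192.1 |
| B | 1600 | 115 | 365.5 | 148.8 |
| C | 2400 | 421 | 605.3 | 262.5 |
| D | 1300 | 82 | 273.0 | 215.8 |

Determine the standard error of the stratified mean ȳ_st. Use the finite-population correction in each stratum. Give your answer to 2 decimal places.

V̂(ȳ_st) = Σ W_h² (1 − n_h/N_h) s_h²/n_h, with W_h = N_h/N and N = 8200:
  stratum A: (2900/8200)²·(1 − 147/2900)·192.1²/147 = 29.8067
  stratum B: (1600/8200)²·(1 − 115/1600)·148.8²/115 = 6.80341
  stratum C: (2400/8200)²·(1 − 421/2400)·262.5²/421 = 11.5613
  stratum D: (1300/8200)²·(1 − 82/1300)·215.8²/82 = 13.3737
V̂(ȳ_st) = 61.5451
SE(ȳ_st) = √61.5451 = 7.84507

SE(ȳ_st) ≈ 7.85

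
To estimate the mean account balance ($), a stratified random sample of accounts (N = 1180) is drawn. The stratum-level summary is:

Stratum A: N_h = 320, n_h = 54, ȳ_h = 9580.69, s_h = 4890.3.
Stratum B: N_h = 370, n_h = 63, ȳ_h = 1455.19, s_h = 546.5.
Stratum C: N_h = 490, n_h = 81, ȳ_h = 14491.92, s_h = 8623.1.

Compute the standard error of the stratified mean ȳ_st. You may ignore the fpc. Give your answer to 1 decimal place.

V̂(ȳ_st) = Σ W_h² s_h²/n_h, with W_h = N_h/N and N = 1180:
  stratum A: (320/1180)²·4890.3²/54 = 32569.7
  stratum B: (370/1180)²·546.5²/63 = 466.1
  stratum C: (490/1180)²·8623.1²/81 = 158296
V̂(ȳ_st) = 191332
SE(ȳ_st) = √191332 = 437.415

SE(ȳ_st) ≈ 437.4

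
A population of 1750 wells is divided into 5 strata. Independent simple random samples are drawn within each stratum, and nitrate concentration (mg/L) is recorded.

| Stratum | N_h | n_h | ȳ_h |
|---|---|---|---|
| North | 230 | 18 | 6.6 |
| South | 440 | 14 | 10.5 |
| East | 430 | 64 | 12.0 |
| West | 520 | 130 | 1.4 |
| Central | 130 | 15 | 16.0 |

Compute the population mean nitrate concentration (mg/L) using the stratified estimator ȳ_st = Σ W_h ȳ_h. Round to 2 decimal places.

ȳ_st ≈ 8.06

N = Σ N_h = 1750. Stratum weights W_h = N_h/N.
ȳ_st = (230·6.6 + 440·10.5 + 430·12.0 + 520·1.4 + 130·16.0) / 1750 = 8.0606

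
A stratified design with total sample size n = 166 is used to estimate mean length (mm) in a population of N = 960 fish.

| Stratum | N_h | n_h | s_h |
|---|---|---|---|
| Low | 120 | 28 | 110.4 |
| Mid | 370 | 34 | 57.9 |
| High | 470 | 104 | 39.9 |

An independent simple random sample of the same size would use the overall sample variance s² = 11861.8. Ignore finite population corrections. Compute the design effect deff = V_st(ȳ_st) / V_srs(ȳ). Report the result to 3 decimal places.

deff ≈ 0.352

V̂(ȳ_st) = Σ W_h² s_h²/n_h, with W_h = N_h/N and N = 960:
  stratum Low: (120/960)²·110.4²/28 = 6.80143
  stratum Mid: (370/960)²·57.9²/34 = 14.6467
  stratum High: (470/960)²·39.9²/104 = 3.66915
V_st = 25.1173
V_srs = s²/n = 11861.8/166 = 71.4566
deff = V_st / V_srs = 25.1173/71.4566 = 0.3515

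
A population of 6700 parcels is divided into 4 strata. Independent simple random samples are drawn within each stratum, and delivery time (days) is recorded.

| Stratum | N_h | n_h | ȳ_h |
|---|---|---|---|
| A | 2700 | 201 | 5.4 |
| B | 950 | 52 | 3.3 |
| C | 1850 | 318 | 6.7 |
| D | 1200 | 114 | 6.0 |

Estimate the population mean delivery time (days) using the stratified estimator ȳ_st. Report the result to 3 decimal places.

N = Σ N_h = 6700. Stratum weights W_h = N_h/N.
ȳ_st = (2700·5.4 + 950·3.3 + 1850·6.7 + 1200·6.0) / 6700 = 5.56866

ȳ_st ≈ 5.569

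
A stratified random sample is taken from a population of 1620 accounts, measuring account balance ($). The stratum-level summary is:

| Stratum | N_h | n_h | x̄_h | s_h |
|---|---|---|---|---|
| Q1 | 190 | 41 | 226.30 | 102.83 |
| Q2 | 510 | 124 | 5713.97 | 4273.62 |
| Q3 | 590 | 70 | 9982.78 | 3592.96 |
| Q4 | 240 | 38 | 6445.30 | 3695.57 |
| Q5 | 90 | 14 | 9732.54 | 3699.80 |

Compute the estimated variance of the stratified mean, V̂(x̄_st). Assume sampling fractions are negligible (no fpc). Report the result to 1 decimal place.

V̂(x̄_st) ≈ 49968.3

V̂(x̄_st) = Σ W_h² s_h²/n_h, with W_h = N_h/N and N = 1620:
  stratum Q1: (190/1620)²·102.83²/41 = 3.54759
  stratum Q2: (510/1620)²·4273.62²/124 = 14597.6
  stratum Q3: (590/1620)²·3592.96²/70 = 24461.4
  stratum Q4: (240/1620)²·3695.57²/38 = 7888.09
  stratum Q5: (90/1620)²·3699.80²/14 = 3017.75
V̂(x̄_st) = 49968.3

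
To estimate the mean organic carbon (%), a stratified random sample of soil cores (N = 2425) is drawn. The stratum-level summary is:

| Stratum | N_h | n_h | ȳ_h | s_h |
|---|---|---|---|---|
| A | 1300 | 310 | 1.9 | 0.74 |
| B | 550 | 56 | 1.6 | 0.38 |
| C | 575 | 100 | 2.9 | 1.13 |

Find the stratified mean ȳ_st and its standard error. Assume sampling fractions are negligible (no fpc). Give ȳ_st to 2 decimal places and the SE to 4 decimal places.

ȳ_st = Σ W_h ȳ_h = (1300·1.9 + 550·1.6 + 575·2.9)/2425 = 2.06907
V̂(ȳ_st) = Σ W_h² s_h²/n_h, with W_h = N_h/N and N = 2425:
  stratum A: (1300/2425)²·0.74²/310 = 0.000507651
  stratum B: (550/2425)²·0.38²/56 = 0.000132642
  stratum C: (575/2425)²·1.13²/100 = 0.000717908
V̂(ȳ_st) = 0.0013582
SE(ȳ_st) = √0.0013582 = 0.0368538

ȳ_st ≈ 2.07, SE ≈ 0.0369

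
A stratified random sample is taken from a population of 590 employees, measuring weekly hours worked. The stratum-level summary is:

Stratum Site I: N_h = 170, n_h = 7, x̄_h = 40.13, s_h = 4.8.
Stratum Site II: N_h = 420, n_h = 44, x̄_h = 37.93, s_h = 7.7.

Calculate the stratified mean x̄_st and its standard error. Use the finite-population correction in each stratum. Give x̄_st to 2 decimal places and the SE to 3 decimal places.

x̄_st ≈ 38.56, SE ≈ 0.935

x̄_st = Σ W_h x̄_h = (170·40.13 + 420·37.93)/590 = 38.56390
V̂(x̄_st) = Σ W_h² (1 − n_h/N_h) s_h²/n_h, with W_h = N_h/N and N = 590:
  stratum Site I: (170/590)²·(1 − 7/170)·4.8²/7 = 0.262009
  stratum Site II: (420/590)²·(1 − 44/420)·7.7²/44 = 0.611311
V̂(x̄_st) = 0.87332
SE(x̄_st) = √0.87332 = 0.934516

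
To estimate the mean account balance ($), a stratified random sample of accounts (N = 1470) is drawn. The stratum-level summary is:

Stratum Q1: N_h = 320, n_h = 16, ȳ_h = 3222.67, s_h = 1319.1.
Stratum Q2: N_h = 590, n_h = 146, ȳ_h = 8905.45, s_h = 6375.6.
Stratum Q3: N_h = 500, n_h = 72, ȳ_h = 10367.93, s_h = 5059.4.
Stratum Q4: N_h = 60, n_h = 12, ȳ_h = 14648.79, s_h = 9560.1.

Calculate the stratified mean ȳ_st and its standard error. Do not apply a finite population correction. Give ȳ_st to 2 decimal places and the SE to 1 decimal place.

ȳ_st ≈ 8400.25, SE ≈ 322.2

ȳ_st = Σ W_h ȳ_h = (320·3222.67 + 590·8905.45 + 500·10367.93 + 60·14648.79)/1470 = 8400.24646
V̂(ȳ_st) = Σ W_h² s_h²/n_h, with W_h = N_h/N and N = 1470:
  stratum Q1: (320/1470)²·1319.1²/16 = 5153.48
  stratum Q2: (590/1470)²·6375.6²/146 = 44849.6
  stratum Q3: (500/1470)²·5059.4²/72 = 41131.2
  stratum Q4: (60/1470)²·9560.1²/12 = 12688.5
V̂(ȳ_st) = 103823
SE(ȳ_st) = √103823 = 322.215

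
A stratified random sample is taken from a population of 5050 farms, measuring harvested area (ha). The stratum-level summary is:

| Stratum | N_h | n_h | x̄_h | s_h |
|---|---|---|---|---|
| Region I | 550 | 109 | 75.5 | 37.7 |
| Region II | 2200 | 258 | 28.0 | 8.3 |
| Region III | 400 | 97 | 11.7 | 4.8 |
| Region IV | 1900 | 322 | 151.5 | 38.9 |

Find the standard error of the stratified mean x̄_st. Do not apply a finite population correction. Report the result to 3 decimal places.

SE(x̄_st) ≈ 0.934

V̂(x̄_st) = Σ W_h² s_h²/n_h, with W_h = N_h/N and N = 5050:
  stratum Region I: (550/5050)²·37.7²/109 = 0.154667
  stratum Region II: (2200/5050)²·8.3²/258 = 0.0506756
  stratum Region III: (400/5050)²·4.8²/97 = 0.00149021
  stratum Region IV: (1900/5050)²·38.9²/322 = 0.665224
V̂(x̄_st) = 0.872057
SE(x̄_st) = √0.872057 = 0.93384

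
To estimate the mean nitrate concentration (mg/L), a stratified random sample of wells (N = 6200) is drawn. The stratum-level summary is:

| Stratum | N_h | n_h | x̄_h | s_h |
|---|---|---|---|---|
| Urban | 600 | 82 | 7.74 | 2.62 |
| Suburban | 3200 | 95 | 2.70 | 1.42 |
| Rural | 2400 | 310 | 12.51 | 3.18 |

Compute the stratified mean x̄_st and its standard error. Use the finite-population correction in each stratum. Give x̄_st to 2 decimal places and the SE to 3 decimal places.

x̄_st ≈ 6.99, SE ≈ 0.102

x̄_st = Σ W_h x̄_h = (600·7.74 + 3200·2.70 + 2400·12.51)/6200 = 6.98516
V̂(x̄_st) = Σ W_h² (1 − n_h/N_h) s_h²/n_h, with W_h = N_h/N and N = 6200:
  stratum Urban: (600/6200)²·(1 − 82/600)·2.62²/82 = 0.000676841
  stratum Suburban: (3200/6200)²·(1 − 95/3200)·1.42²/95 = 0.00548632
  stratum Rural: (2400/6200)²·(1 − 310/2400)·3.18²/310 = 0.00425664
V̂(x̄_st) = 0.0104198
SE(x̄_st) = √0.0104198 = 0.102077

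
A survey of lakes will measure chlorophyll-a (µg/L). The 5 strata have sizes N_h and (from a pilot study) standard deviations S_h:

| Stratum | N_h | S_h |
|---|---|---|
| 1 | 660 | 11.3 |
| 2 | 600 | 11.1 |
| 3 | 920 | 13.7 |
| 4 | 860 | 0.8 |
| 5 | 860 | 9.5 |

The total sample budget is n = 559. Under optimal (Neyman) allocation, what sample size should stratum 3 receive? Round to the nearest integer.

198

Neyman allocation: n_h = n · N_h S_h / Σ N_i S_i, with n = 559.
  stratum 1: N_h·S_h = 660·11.3 = 7458.00
  stratum 2: N_h·S_h = 600·11.1 = 6660.00
  stratum 3: N_h·S_h = 920·13.7 = 12604.00
  stratum 4: N_h·S_h = 860·0.8 = 688.00
  stratum 5: N_h·S_h = 860·9.5 = 8170.00
Σ N_h S_h = 35580.00
n for stratum 3 = 559·12604.00/35580.00 = 198.022 → 198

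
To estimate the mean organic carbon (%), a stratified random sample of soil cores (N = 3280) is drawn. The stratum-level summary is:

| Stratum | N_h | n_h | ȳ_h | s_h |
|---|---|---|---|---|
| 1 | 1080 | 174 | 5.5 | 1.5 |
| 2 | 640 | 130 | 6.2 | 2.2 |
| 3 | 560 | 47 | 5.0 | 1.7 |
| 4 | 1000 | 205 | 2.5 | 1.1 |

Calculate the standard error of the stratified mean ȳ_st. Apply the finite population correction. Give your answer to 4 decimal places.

V̂(ȳ_st) = Σ W_h² (1 − n_h/N_h) s_h²/n_h, with W_h = N_h/N and N = 3280:
  stratum 1: (1080/3280)²·(1 − 174/1080)·1.5²/174 = 0.00117608
  stratum 2: (640/3280)²·(1 − 130/640)·2.2²/130 = 0.00112955
  stratum 3: (560/3280)²·(1 − 47/560)·1.7²/47 = 0.00164194
  stratum 4: (1000/3280)²·(1 − 205/1000)·1.1²/205 = 0.000436165
V̂(ȳ_st) = 0.00438374
SE(ȳ_st) = √0.00438374 = 0.0662098

SE(ȳ_st) ≈ 0.0662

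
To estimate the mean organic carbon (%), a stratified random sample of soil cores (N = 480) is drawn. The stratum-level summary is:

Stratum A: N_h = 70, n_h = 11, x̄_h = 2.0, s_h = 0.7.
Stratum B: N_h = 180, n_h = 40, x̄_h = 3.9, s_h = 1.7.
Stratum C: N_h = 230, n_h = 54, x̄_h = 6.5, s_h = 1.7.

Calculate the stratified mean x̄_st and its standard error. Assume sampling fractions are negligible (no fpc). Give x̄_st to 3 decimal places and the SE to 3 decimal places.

x̄_st ≈ 4.869, SE ≈ 0.153

x̄_st = Σ W_h x̄_h = (70·2.0 + 180·3.9 + 230·6.5)/480 = 4.86875
V̂(x̄_st) = Σ W_h² s_h²/n_h, with W_h = N_h/N and N = 480:
  stratum A: (70/480)²·0.7²/11 = 0.000947364
  stratum B: (180/480)²·1.7²/40 = 0.0101602
  stratum C: (230/480)²·1.7²/54 = 0.0122879
V̂(x̄_st) = 0.0233954
SE(x̄_st) = √0.0233954 = 0.152956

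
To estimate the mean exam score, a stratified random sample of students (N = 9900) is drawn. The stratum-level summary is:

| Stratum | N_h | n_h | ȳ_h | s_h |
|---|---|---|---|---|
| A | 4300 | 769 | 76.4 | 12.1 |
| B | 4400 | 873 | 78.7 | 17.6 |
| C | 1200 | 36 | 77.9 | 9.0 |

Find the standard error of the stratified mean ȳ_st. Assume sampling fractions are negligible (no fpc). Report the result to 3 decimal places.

V̂(ȳ_st) = Σ W_h² s_h²/n_h, with W_h = N_h/N and N = 9900:
  stratum A: (4300/9900)²·12.1²/769 = 0.0359179
  stratum B: (4400/9900)²·17.6²/873 = 0.0700884
  stratum C: (1200/9900)²·9.0²/36 = 0.0330579
V̂(ȳ_st) = 0.139064
SE(ȳ_st) = √0.139064 = 0.372913

SE(ȳ_st) ≈ 0.373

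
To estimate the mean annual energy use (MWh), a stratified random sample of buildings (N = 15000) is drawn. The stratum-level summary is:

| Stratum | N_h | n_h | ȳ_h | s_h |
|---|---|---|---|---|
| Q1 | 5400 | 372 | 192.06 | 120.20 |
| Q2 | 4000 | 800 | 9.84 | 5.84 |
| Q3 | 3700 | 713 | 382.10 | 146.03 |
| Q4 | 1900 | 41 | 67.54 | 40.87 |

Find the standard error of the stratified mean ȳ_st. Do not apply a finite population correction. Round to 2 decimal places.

V̂(ȳ_st) = Σ W_h² s_h²/n_h, with W_h = N_h/N and N = 15000:
  stratum Q1: (5400/15000)²·120.20²/372 = 5.03351
  stratum Q2: (4000/15000)²·5.84²/800 = 0.00303161
  stratum Q3: (3700/15000)²·146.03²/713 = 1.81977
  stratum Q4: (1900/15000)²·40.87²/41 = 0.653657
V̂(ȳ_st) = 7.50997
SE(ȳ_st) = √7.50997 = 2.74043

SE(ȳ_st) ≈ 2.74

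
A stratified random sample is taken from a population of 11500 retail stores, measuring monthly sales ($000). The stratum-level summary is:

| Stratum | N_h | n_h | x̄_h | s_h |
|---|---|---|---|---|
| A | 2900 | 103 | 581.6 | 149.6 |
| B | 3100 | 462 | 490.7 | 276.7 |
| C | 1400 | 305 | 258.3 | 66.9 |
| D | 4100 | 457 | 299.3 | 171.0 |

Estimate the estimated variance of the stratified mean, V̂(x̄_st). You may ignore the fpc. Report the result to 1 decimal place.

V̂(x̄_st) ≈ 34.2

V̂(x̄_st) = Σ W_h² s_h²/n_h, with W_h = N_h/N and N = 11500:
  stratum A: (2900/11500)²·149.6²/103 = 13.8174
  stratum B: (3100/11500)²·276.7²/462 = 12.0422
  stratum C: (1400/11500)²·66.9²/305 = 0.217477
  stratum D: (4100/11500)²·171.0²/457 = 8.13295
V̂(x̄_st) = 34.21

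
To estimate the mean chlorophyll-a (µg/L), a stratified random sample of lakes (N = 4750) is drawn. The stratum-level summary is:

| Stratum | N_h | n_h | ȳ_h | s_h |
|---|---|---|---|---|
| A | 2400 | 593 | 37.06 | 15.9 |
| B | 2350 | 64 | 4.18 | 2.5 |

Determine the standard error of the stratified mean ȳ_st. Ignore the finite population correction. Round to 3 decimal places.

V̂(ȳ_st) = Σ W_h² s_h²/n_h, with W_h = N_h/N and N = 4750:
  stratum A: (2400/4750)²·15.9²/593 = 0.108837
  stratum B: (2350/4750)²·2.5²/64 = 0.0239028
V̂(ȳ_st) = 0.132739
SE(ȳ_st) = √0.132739 = 0.364334

SE(ȳ_st) ≈ 0.364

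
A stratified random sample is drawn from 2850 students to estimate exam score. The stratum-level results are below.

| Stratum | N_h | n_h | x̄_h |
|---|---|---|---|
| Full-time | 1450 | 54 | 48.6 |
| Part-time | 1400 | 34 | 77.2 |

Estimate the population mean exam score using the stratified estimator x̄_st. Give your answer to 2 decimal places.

N = Σ N_h = 2850. Stratum weights W_h = N_h/N.
x̄_st = (1450·48.6 + 1400·77.2) / 2850 = 62.6491

x̄_st ≈ 62.65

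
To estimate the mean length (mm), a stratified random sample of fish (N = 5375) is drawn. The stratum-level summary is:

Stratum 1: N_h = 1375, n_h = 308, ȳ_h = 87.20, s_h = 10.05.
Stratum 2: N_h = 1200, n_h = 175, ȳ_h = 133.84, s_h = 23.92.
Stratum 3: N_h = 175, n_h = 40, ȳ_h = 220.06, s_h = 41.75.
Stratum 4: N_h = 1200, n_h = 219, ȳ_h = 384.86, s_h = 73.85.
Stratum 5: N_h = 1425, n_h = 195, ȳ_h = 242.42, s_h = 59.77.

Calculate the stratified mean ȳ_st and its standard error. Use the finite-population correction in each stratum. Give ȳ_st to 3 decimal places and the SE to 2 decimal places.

ȳ_st = Σ W_h ȳ_h = (1375·87.20 + 1200·133.84 + 175·220.06 + 1200·384.86 + 1425·242.42)/5375 = 209.54400
V̂(ȳ_st) = Σ W_h² (1 − n_h/N_h) s_h²/n_h, with W_h = N_h/N and N = 5375:
  stratum 1: (1375/5375)²·(1 − 308/1375)·10.05²/308 = 0.016653
  stratum 2: (1200/5375)²·(1 − 175/1200)·23.92²/175 = 0.139198
  stratum 3: (175/5375)²·(1 − 40/175)·41.75²/40 = 0.0356343
  stratum 4: (1200/5375)²·(1 − 219/1200)·73.85²/219 = 1.01473
  stratum 5: (1425/5375)²·(1 − 195/1425)·59.77²/195 = 1.11146
V̂(ȳ_st) = 2.31768
SE(ȳ_st) = √2.31768 = 1.52239

ȳ_st ≈ 209.544, SE ≈ 1.52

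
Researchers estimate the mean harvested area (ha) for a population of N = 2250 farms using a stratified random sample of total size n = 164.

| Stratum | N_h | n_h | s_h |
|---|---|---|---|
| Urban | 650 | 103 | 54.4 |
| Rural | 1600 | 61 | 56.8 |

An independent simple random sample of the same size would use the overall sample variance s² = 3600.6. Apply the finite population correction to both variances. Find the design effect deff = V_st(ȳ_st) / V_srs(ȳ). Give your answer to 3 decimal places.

V̂(ȳ_st) = Σ W_h² (1 − n_h/N_h) s_h²/n_h, with W_h = N_h/N and N = 2250:
  stratum Urban: (650/2250)²·(1 − 103/650)·54.4²/103 = 2.01788
  stratum Rural: (1600/2250)²·(1 − 61/1600)·56.8²/61 = 25.7253
V_st = 27.7432
V_srs = (1 − 164/2250)·3600.6/164 = 20.3546
deff = V_st / V_srs = 27.7432/20.3546 = 1.3630

deff ≈ 1.363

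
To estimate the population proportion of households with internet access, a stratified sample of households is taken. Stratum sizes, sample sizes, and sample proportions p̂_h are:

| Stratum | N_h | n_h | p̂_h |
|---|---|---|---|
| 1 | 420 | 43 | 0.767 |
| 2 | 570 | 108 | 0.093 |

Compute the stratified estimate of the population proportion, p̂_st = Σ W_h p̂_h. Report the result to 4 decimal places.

p̂_st ≈ 0.3789

N = 990; stratum weights W_h = N_h/N.
p̂_st = Σ W_h p̂_h = (420·0.767 + 570·0.093)/990 = 0.37894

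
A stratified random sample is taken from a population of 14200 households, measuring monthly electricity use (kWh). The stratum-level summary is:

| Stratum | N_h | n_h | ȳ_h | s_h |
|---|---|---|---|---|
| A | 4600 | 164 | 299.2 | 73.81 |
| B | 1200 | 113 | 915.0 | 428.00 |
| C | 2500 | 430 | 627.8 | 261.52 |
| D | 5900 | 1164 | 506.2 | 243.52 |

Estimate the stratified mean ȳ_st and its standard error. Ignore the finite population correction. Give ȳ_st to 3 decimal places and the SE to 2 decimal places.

ȳ_st = Σ W_h ȳ_h = (4600·299.2 + 1200·915.0 + 2500·627.8 + 5900·506.2)/14200 = 495.09859
V̂(ȳ_st) = Σ W_h² s_h²/n_h, with W_h = N_h/N and N = 14200:
  stratum A: (4600/14200)²·73.81²/164 = 3.48599
  stratum B: (1200/14200)²·428.00²/113 = 11.577
  stratum C: (2500/14200)²·261.52²/430 = 4.92997
  stratum D: (5900/14200)²·243.52²/1164 = 8.79516
V̂(ȳ_st) = 28.7881
SE(ȳ_st) = √28.7881 = 5.36545

ȳ_st ≈ 495.099, SE ≈ 5.37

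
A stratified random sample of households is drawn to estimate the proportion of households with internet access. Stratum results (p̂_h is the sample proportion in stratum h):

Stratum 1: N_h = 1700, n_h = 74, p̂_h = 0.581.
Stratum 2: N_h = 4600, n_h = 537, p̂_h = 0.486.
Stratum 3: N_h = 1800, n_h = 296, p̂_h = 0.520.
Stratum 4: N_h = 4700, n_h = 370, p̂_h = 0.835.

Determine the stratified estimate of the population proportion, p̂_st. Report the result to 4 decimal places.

N = 12800; stratum weights W_h = N_h/N.
p̂_st = Σ W_h p̂_h = (1700·0.581 + 4600·0.486 + 1800·0.520 + 4700·0.835)/12800 = 0.63155

p̂_st ≈ 0.6315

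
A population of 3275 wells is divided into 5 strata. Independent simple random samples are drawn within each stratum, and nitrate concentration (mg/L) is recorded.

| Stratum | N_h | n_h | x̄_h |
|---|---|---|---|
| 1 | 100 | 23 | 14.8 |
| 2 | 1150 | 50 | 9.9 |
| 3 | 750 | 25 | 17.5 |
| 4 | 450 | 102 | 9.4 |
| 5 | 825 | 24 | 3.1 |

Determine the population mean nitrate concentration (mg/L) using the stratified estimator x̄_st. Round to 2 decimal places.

x̄_st ≈ 10.01

N = Σ N_h = 3275. Stratum weights W_h = N_h/N.
x̄_st = (100·14.8 + 1150·9.9 + 750·17.5 + 450·9.4 + 825·3.1) / 3275 = 10.0084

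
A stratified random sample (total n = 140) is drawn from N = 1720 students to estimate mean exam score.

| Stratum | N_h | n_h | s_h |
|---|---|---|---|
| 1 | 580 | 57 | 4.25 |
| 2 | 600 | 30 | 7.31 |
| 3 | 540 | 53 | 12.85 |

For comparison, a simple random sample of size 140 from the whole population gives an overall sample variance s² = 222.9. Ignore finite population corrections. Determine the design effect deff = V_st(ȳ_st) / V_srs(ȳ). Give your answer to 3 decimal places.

deff ≈ 0.352

V̂(ȳ_st) = Σ W_h² s_h²/n_h, with W_h = N_h/N and N = 1720:
  stratum 1: (580/1720)²·4.25²/57 = 0.0360331
  stratum 2: (600/1720)²·7.31²/30 = 0.21675
  stratum 3: (540/1720)²·12.85²/53 = 0.307087
V_st = 0.55987
V_srs = s²/n = 222.9/140 = 1.59214
deff = V_st / V_srs = 0.55987/1.59214 = 0.3516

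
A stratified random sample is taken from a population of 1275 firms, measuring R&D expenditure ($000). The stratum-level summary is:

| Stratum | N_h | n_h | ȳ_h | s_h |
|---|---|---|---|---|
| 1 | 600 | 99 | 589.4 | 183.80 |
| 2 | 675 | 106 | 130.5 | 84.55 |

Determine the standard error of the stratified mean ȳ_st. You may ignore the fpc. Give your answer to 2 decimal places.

SE(ȳ_st) ≈ 9.72

V̂(ȳ_st) = Σ W_h² s_h²/n_h, with W_h = N_h/N and N = 1275:
  stratum 1: (600/1275)²·183.80²/99 = 75.568
  stratum 2: (675/1275)²·84.55²/106 = 18.902
V̂(ȳ_st) = 94.47
SE(ȳ_st) = √94.47 = 9.71957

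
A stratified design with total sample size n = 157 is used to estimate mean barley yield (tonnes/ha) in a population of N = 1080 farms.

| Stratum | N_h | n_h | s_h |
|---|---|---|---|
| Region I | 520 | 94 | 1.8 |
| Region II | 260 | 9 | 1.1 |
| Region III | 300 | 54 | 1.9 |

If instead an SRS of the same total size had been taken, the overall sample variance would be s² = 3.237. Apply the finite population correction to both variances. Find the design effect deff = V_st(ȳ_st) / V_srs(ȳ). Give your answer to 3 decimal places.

deff ≈ 1.038

V̂(ȳ_st) = Σ W_h² (1 − n_h/N_h) s_h²/n_h, with W_h = N_h/N and N = 1080:
  stratum Region I: (520/1080)²·(1 − 94/520)·1.8²/94 = 0.0065461
  stratum Region II: (260/1080)²·(1 − 9/260)·1.1²/9 = 0.00752216
  stratum Region III: (300/1080)²·(1 − 54/300)·1.9²/54 = 0.00422982
V_st = 0.0182981
V_srs = (1 − 157/1080)·3.237/157 = 0.0176206
deff = V_st / V_srs = 0.0182981/0.0176206 = 1.0384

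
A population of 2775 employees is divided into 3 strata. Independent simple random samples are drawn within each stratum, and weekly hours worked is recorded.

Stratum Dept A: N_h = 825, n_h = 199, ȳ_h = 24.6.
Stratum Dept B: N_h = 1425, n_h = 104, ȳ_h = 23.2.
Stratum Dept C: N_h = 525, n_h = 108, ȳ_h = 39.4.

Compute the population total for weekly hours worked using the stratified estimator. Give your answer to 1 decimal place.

τ̂_st = Σ N_h ȳ_h = 825·24.6 + 1425·23.2 + 525·39.4 = 74040.0

τ̂_st ≈ 74040.0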